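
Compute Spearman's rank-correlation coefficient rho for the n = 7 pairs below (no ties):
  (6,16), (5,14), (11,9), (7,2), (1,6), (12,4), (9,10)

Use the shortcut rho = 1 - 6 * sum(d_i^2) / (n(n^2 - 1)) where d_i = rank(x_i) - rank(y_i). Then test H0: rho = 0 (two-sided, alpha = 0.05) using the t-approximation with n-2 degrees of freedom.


Step 1: Rank x and y separately (midranks; no ties here).
rank(x): 6->3, 5->2, 11->6, 7->4, 1->1, 12->7, 9->5
rank(y): 16->7, 14->6, 9->4, 2->1, 6->3, 4->2, 10->5
Step 2: d_i = R_x(i) - R_y(i); compute d_i^2.
  (3-7)^2=16, (2-6)^2=16, (6-4)^2=4, (4-1)^2=9, (1-3)^2=4, (7-2)^2=25, (5-5)^2=0
sum(d^2) = 74.
Step 3: rho = 1 - 6*74 / (7*(7^2 - 1)) = 1 - 444/336 = -0.321429.
Step 4: Under H0, t = rho * sqrt((n-2)/(1-rho^2)) = -0.7590 ~ t(5).
Step 5: Two-sided p-value from the t-distribution with 5 df = 0.482072.
Step 6: alpha = 0.05. fail to reject H0.

rho = -0.3214, p = 0.482072, fail to reject H0 at alpha = 0.05.


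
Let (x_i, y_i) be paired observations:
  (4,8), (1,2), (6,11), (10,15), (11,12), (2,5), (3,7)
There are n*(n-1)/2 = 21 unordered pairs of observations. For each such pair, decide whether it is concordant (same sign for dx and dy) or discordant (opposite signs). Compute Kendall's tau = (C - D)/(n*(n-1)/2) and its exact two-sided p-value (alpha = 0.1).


Step 1: Enumerate the 21 unordered pairs (i,j) with i<j and classify each by sign(x_j-x_i) * sign(y_j-y_i).
  (1,2):dx=-3,dy=-6->C; (1,3):dx=+2,dy=+3->C; (1,4):dx=+6,dy=+7->C; (1,5):dx=+7,dy=+4->C
  (1,6):dx=-2,dy=-3->C; (1,7):dx=-1,dy=-1->C; (2,3):dx=+5,dy=+9->C; (2,4):dx=+9,dy=+13->C
  (2,5):dx=+10,dy=+10->C; (2,6):dx=+1,dy=+3->C; (2,7):dx=+2,dy=+5->C; (3,4):dx=+4,dy=+4->C
  (3,5):dx=+5,dy=+1->C; (3,6):dx=-4,dy=-6->C; (3,7):dx=-3,dy=-4->C; (4,5):dx=+1,dy=-3->D
  (4,6):dx=-8,dy=-10->C; (4,7):dx=-7,dy=-8->C; (5,6):dx=-9,dy=-7->C; (5,7):dx=-8,dy=-5->C
  (6,7):dx=+1,dy=+2->C
Step 2: C = 20, D = 1, total pairs = 21.
Step 3: tau = (C - D)/(n(n-1)/2) = (20 - 1)/21 = 0.904762.
Step 4: Exact two-sided p-value (enumerate n! = 5040 permutations of y under H0): p = 0.002778.
Step 5: alpha = 0.1. reject H0.

tau_b = 0.9048 (C=20, D=1), p = 0.002778, reject H0.


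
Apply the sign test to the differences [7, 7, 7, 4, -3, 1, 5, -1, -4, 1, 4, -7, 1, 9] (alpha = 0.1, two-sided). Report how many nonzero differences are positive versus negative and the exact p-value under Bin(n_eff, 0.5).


Step 1: Discard zero differences. Original n = 14; n_eff = number of nonzero differences = 14.
Nonzero differences (with sign): +7, +7, +7, +4, -3, +1, +5, -1, -4, +1, +4, -7, +1, +9
Step 2: Count signs: positive = 10, negative = 4.
Step 3: Under H0: P(positive) = 0.5, so the number of positives S ~ Bin(14, 0.5).
Step 4: Two-sided exact p-value = sum of Bin(14,0.5) probabilities at or below the observed probability = 0.179565.
Step 5: alpha = 0.1. fail to reject H0.

n_eff = 14, pos = 10, neg = 4, p = 0.179565, fail to reject H0.


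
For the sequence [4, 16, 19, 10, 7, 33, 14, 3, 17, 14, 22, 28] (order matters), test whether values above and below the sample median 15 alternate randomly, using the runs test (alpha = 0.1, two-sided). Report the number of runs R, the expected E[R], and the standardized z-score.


Step 1: Compute median = 15; label A = above, B = below.
Labels in order: BAABBABBABAA  (n_A = 6, n_B = 6)
Step 2: Count runs R = 8.
Step 3: Under H0 (random ordering), E[R] = 2*n_A*n_B/(n_A+n_B) + 1 = 2*6*6/12 + 1 = 7.0000.
        Var[R] = 2*n_A*n_B*(2*n_A*n_B - n_A - n_B) / ((n_A+n_B)^2 * (n_A+n_B-1)) = 4320/1584 = 2.7273.
        SD[R] = 1.6514.
Step 4: Continuity-corrected z = (R - 0.5 - E[R]) / SD[R] = (8 - 0.5 - 7.0000) / 1.6514 = 0.3028.
Step 5: Two-sided p-value via normal approximation = 2*(1 - Phi(|z|)) = 0.762069.
Step 6: alpha = 0.1. fail to reject H0.

R = 8, z = 0.3028, p = 0.762069, fail to reject H0.


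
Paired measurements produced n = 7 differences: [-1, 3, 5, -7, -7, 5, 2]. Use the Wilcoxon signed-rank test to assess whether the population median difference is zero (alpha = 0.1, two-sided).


Step 1: Drop any zero differences (none here) and take |d_i|.
|d| = [1, 3, 5, 7, 7, 5, 2]
Step 2: Midrank |d_i| (ties get averaged ranks).
ranks: |1|->1, |3|->3, |5|->4.5, |7|->6.5, |7|->6.5, |5|->4.5, |2|->2
Step 3: Attach original signs; sum ranks with positive sign and with negative sign.
W+ = 3 + 4.5 + 4.5 + 2 = 14
W- = 1 + 6.5 + 6.5 = 14
(Check: W+ + W- = 28 should equal n(n+1)/2 = 28.)
Step 4: Test statistic W = min(W+, W-) = 14.
Step 5: Ties in |d|, so use the tie-corrected normal approximation.
        E[W] = n(n+1)/4 = 7*8/4 = 14.
        Tie groups: |d|=5 (t=2), |d|=7 (t=2); sum(t^3 - t) = 12.
        Var[W] = n(n+1)(2n+1)/24 - sum(t^3-t)/48 = 840/24 - 12/48 = 34.75.
        z = (W - E[W]) / sqrt(Var[W]) = (14 - 14) / 5.8949 = 0.0000.
        Two-sided p = 2*Phi(z) = 1.000000.
Step 6: alpha = 0.1. fail to reject H0.

W+ = 14, W- = 14, W = min = 14, p = 1.000000, fail to reject H0.


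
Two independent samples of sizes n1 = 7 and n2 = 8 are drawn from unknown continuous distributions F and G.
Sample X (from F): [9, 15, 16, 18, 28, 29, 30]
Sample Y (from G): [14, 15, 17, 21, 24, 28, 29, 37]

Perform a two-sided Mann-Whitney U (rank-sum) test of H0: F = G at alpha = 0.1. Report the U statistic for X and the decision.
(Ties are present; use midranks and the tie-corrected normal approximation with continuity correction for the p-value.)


Step 1: Combine and sort all 15 observations; assign midranks.
sorted (value, group): (9,X), (14,Y), (15,X), (15,Y), (16,X), (17,Y), (18,X), (21,Y), (24,Y), (28,X), (28,Y), (29,X), (29,Y), (30,X), (37,Y)
ranks: 9->1, 14->2, 15->3.5, 15->3.5, 16->5, 17->6, 18->7, 21->8, 24->9, 28->10.5, 28->10.5, 29->12.5, 29->12.5, 30->14, 37->15
Step 2: Rank sum for X: R1 = 1 + 3.5 + 5 + 7 + 10.5 + 12.5 + 14 = 53.5.
Step 3: U_X = R1 - n1(n1+1)/2 = 53.5 - 7*8/2 = 53.5 - 28 = 25.5.
       U_Y = n1*n2 - U_X = 56 - 25.5 = 30.5.
Step 4: Ties are present, so use the tie-corrected normal approximation (with continuity correction) for the p-value.
Step 5: p-value = 0.816478; compare to alpha = 0.1. fail to reject H0.

U_X = 25.5, p = 0.816478, fail to reject H0 at alpha = 0.1.


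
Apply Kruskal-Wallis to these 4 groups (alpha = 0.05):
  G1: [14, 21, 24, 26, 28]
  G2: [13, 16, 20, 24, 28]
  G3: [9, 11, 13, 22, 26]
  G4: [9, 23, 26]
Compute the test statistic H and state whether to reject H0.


Step 1: Combine all N = 18 observations and assign midranks.
sorted (value, group, rank): (9,G3,1.5), (9,G4,1.5), (11,G3,3), (13,G2,4.5), (13,G3,4.5), (14,G1,6), (16,G2,7), (20,G2,8), (21,G1,9), (22,G3,10), (23,G4,11), (24,G1,12.5), (24,G2,12.5), (26,G1,15), (26,G3,15), (26,G4,15), (28,G1,17.5), (28,G2,17.5)
Step 2: Sum ranks within each group.
R_1 = 60 (n_1 = 5)
R_2 = 49.5 (n_2 = 5)
R_3 = 34 (n_3 = 5)
R_4 = 27.5 (n_4 = 3)
Step 3: H = 12/(N(N+1)) * sum(R_i^2/n_i) - 3(N+1)
     = 12/(18*19) * (60^2/5 + 49.5^2/5 + 34^2/5 + 27.5^2/3) - 3*19
     = 0.035088 * 1693.33 - 57
     = 2.415205.
Step 4: Ties present; correction factor C = 1 - 48/(18^3 - 18) = 0.991744. Corrected H = 2.415205 / 0.991744 = 2.435310.
Step 5: Under H0, H ~ chi^2(3); p-value = 0.487095.
Step 6: alpha = 0.05. fail to reject H0.

H = 2.4353, df = 3, p = 0.487095, fail to reject H0.


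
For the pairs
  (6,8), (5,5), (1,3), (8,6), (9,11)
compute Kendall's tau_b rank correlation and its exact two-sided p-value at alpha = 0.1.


Step 1: Enumerate the 10 unordered pairs (i,j) with i<j and classify each by sign(x_j-x_i) * sign(y_j-y_i).
  (1,2):dx=-1,dy=-3->C; (1,3):dx=-5,dy=-5->C; (1,4):dx=+2,dy=-2->D; (1,5):dx=+3,dy=+3->C
  (2,3):dx=-4,dy=-2->C; (2,4):dx=+3,dy=+1->C; (2,5):dx=+4,dy=+6->C; (3,4):dx=+7,dy=+3->C
  (3,5):dx=+8,dy=+8->C; (4,5):dx=+1,dy=+5->C
Step 2: C = 9, D = 1, total pairs = 10.
Step 3: tau = (C - D)/(n(n-1)/2) = (9 - 1)/10 = 0.800000.
Step 4: Exact two-sided p-value (enumerate n! = 120 permutations of y under H0): p = 0.083333.
Step 5: alpha = 0.1. reject H0.

tau_b = 0.8000 (C=9, D=1), p = 0.083333, reject H0.


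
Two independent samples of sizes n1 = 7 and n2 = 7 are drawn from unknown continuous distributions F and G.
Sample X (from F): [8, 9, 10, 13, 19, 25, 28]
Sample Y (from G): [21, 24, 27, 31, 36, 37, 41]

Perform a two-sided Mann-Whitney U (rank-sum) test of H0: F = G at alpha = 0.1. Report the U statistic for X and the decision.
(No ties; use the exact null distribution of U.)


Step 1: Combine and sort all 14 observations; assign midranks.
sorted (value, group): (8,X), (9,X), (10,X), (13,X), (19,X), (21,Y), (24,Y), (25,X), (27,Y), (28,X), (31,Y), (36,Y), (37,Y), (41,Y)
ranks: 8->1, 9->2, 10->3, 13->4, 19->5, 21->6, 24->7, 25->8, 27->9, 28->10, 31->11, 36->12, 37->13, 41->14
Step 2: Rank sum for X: R1 = 1 + 2 + 3 + 4 + 5 + 8 + 10 = 33.
Step 3: U_X = R1 - n1(n1+1)/2 = 33 - 7*8/2 = 33 - 28 = 5.
       U_Y = n1*n2 - U_X = 49 - 5 = 44.
Step 4: No ties, so the exact null distribution of U (based on enumerating the C(14,7) = 3432 equally likely rank assignments) gives the two-sided p-value.
Step 5: p-value = 0.011072; compare to alpha = 0.1. reject H0.

U_X = 5, p = 0.011072, reject H0 at alpha = 0.1.


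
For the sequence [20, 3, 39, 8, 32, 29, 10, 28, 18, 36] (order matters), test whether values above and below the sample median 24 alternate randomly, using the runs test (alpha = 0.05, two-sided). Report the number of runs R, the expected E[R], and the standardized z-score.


Step 1: Compute median = 24; label A = above, B = below.
Labels in order: BBABAABABA  (n_A = 5, n_B = 5)
Step 2: Count runs R = 8.
Step 3: Under H0 (random ordering), E[R] = 2*n_A*n_B/(n_A+n_B) + 1 = 2*5*5/10 + 1 = 6.0000.
        Var[R] = 2*n_A*n_B*(2*n_A*n_B - n_A - n_B) / ((n_A+n_B)^2 * (n_A+n_B-1)) = 2000/900 = 2.2222.
        SD[R] = 1.4907.
Step 4: Continuity-corrected z = (R - 0.5 - E[R]) / SD[R] = (8 - 0.5 - 6.0000) / 1.4907 = 1.0062.
Step 5: Two-sided p-value via normal approximation = 2*(1 - Phi(|z|)) = 0.314305.
Step 6: alpha = 0.05. fail to reject H0.

R = 8, z = 1.0062, p = 0.314305, fail to reject H0.


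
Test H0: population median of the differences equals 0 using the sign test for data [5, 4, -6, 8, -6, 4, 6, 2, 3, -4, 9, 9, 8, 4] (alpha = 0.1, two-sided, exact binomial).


Step 1: Discard zero differences. Original n = 14; n_eff = number of nonzero differences = 14.
Nonzero differences (with sign): +5, +4, -6, +8, -6, +4, +6, +2, +3, -4, +9, +9, +8, +4
Step 2: Count signs: positive = 11, negative = 3.
Step 3: Under H0: P(positive) = 0.5, so the number of positives S ~ Bin(14, 0.5).
Step 4: Two-sided exact p-value = sum of Bin(14,0.5) probabilities at or below the observed probability = 0.057373.
Step 5: alpha = 0.1. reject H0.

n_eff = 14, pos = 11, neg = 3, p = 0.057373, reject H0.


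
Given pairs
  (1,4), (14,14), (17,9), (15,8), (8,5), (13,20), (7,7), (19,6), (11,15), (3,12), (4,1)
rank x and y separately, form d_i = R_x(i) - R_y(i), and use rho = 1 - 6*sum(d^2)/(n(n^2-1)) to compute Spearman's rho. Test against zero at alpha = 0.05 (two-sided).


Step 1: Rank x and y separately (midranks; no ties here).
rank(x): 1->1, 14->8, 17->10, 15->9, 8->5, 13->7, 7->4, 19->11, 11->6, 3->2, 4->3
rank(y): 4->2, 14->9, 9->7, 8->6, 5->3, 20->11, 7->5, 6->4, 15->10, 12->8, 1->1
Step 2: d_i = R_x(i) - R_y(i); compute d_i^2.
  (1-2)^2=1, (8-9)^2=1, (10-7)^2=9, (9-6)^2=9, (5-3)^2=4, (7-11)^2=16, (4-5)^2=1, (11-4)^2=49, (6-10)^2=16, (2-8)^2=36, (3-1)^2=4
sum(d^2) = 146.
Step 3: rho = 1 - 6*146 / (11*(11^2 - 1)) = 1 - 876/1320 = 0.336364.
Step 4: Under H0, t = rho * sqrt((n-2)/(1-rho^2)) = 1.0715 ~ t(9).
Step 5: Two-sided p-value from the t-distribution with 9 df = 0.311824.
Step 6: alpha = 0.05. fail to reject H0.

rho = 0.3364, p = 0.311824, fail to reject H0 at alpha = 0.05.


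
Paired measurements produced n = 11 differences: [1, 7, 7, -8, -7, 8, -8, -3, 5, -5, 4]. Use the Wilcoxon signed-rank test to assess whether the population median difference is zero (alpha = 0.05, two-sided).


Step 1: Drop any zero differences (none here) and take |d_i|.
|d| = [1, 7, 7, 8, 7, 8, 8, 3, 5, 5, 4]
Step 2: Midrank |d_i| (ties get averaged ranks).
ranks: |1|->1, |7|->7, |7|->7, |8|->10, |7|->7, |8|->10, |8|->10, |3|->2, |5|->4.5, |5|->4.5, |4|->3
Step 3: Attach original signs; sum ranks with positive sign and with negative sign.
W+ = 1 + 7 + 7 + 10 + 4.5 + 3 = 32.5
W- = 10 + 7 + 10 + 2 + 4.5 = 33.5
(Check: W+ + W- = 66 should equal n(n+1)/2 = 66.)
Step 4: Test statistic W = min(W+, W-) = 32.5.
Step 5: Ties in |d|, so use the tie-corrected normal approximation.
        E[W] = n(n+1)/4 = 11*12/4 = 33.
        Tie groups: |d|=5 (t=2), |d|=7 (t=3), |d|=8 (t=3); sum(t^3 - t) = 54.
        Var[W] = n(n+1)(2n+1)/24 - sum(t^3-t)/48 = 3036/24 - 54/48 = 125.375.
        z = (W - E[W]) / sqrt(Var[W]) = (32.5 - 33) / 11.1971 = -0.0447.
        Two-sided p = 2*Phi(z) = 0.964383.
Step 6: alpha = 0.05. fail to reject H0.

W+ = 32.5, W- = 33.5, W = min = 32.5, p = 0.964383, fail to reject H0.


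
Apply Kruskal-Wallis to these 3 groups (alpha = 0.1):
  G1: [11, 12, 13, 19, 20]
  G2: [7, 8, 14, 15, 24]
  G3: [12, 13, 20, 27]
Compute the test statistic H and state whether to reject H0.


Step 1: Combine all N = 14 observations and assign midranks.
sorted (value, group, rank): (7,G2,1), (8,G2,2), (11,G1,3), (12,G1,4.5), (12,G3,4.5), (13,G1,6.5), (13,G3,6.5), (14,G2,8), (15,G2,9), (19,G1,10), (20,G1,11.5), (20,G3,11.5), (24,G2,13), (27,G3,14)
Step 2: Sum ranks within each group.
R_1 = 35.5 (n_1 = 5)
R_2 = 33 (n_2 = 5)
R_3 = 36.5 (n_3 = 4)
Step 3: H = 12/(N(N+1)) * sum(R_i^2/n_i) - 3(N+1)
     = 12/(14*15) * (35.5^2/5 + 33^2/5 + 36.5^2/4) - 3*15
     = 0.057143 * 802.913 - 45
     = 0.880714.
Step 4: Ties present; correction factor C = 1 - 18/(14^3 - 14) = 0.993407. Corrected H = 0.880714 / 0.993407 = 0.886560.
Step 5: Under H0, H ~ chi^2(2); p-value = 0.641928.
Step 6: alpha = 0.1. fail to reject H0.

H = 0.8866, df = 2, p = 0.641928, fail to reject H0.


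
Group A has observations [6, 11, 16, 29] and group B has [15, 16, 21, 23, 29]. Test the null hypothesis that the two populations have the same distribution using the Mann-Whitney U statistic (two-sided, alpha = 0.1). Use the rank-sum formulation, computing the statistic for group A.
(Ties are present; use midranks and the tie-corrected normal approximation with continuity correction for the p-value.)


Step 1: Combine and sort all 9 observations; assign midranks.
sorted (value, group): (6,X), (11,X), (15,Y), (16,X), (16,Y), (21,Y), (23,Y), (29,X), (29,Y)
ranks: 6->1, 11->2, 15->3, 16->4.5, 16->4.5, 21->6, 23->7, 29->8.5, 29->8.5
Step 2: Rank sum for X: R1 = 1 + 2 + 4.5 + 8.5 = 16.
Step 3: U_X = R1 - n1(n1+1)/2 = 16 - 4*5/2 = 16 - 10 = 6.
       U_Y = n1*n2 - U_X = 20 - 6 = 14.
Step 4: Ties are present, so use the tie-corrected normal approximation (with continuity correction) for the p-value.
Step 5: p-value = 0.387282; compare to alpha = 0.1. fail to reject H0.

U_X = 6, p = 0.387282, fail to reject H0 at alpha = 0.1.


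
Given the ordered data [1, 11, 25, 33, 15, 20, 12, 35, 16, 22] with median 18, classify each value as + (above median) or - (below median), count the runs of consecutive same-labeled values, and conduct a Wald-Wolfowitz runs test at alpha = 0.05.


Step 1: Compute median = 18; label A = above, B = below.
Labels in order: BBAABABABA  (n_A = 5, n_B = 5)
Step 2: Count runs R = 8.
Step 3: Under H0 (random ordering), E[R] = 2*n_A*n_B/(n_A+n_B) + 1 = 2*5*5/10 + 1 = 6.0000.
        Var[R] = 2*n_A*n_B*(2*n_A*n_B - n_A - n_B) / ((n_A+n_B)^2 * (n_A+n_B-1)) = 2000/900 = 2.2222.
        SD[R] = 1.4907.
Step 4: Continuity-corrected z = (R - 0.5 - E[R]) / SD[R] = (8 - 0.5 - 6.0000) / 1.4907 = 1.0062.
Step 5: Two-sided p-value via normal approximation = 2*(1 - Phi(|z|)) = 0.314305.
Step 6: alpha = 0.05. fail to reject H0.

R = 8, z = 1.0062, p = 0.314305, fail to reject H0.


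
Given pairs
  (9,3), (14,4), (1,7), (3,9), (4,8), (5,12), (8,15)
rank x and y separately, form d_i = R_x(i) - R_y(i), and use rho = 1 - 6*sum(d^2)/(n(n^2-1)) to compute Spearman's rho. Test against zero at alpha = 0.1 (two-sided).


Step 1: Rank x and y separately (midranks; no ties here).
rank(x): 9->6, 14->7, 1->1, 3->2, 4->3, 5->4, 8->5
rank(y): 3->1, 4->2, 7->3, 9->5, 8->4, 12->6, 15->7
Step 2: d_i = R_x(i) - R_y(i); compute d_i^2.
  (6-1)^2=25, (7-2)^2=25, (1-3)^2=4, (2-5)^2=9, (3-4)^2=1, (4-6)^2=4, (5-7)^2=4
sum(d^2) = 72.
Step 3: rho = 1 - 6*72 / (7*(7^2 - 1)) = 1 - 432/336 = -0.285714.
Step 4: Under H0, t = rho * sqrt((n-2)/(1-rho^2)) = -0.6667 ~ t(5).
Step 5: Two-sided p-value from the t-distribution with 5 df = 0.534509.
Step 6: alpha = 0.1. fail to reject H0.

rho = -0.2857, p = 0.534509, fail to reject H0 at alpha = 0.1.


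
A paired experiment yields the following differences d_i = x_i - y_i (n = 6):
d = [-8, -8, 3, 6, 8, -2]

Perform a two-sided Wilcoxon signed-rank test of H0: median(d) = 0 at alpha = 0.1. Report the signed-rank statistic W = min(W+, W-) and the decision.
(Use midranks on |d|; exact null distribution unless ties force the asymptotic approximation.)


Step 1: Drop any zero differences (none here) and take |d_i|.
|d| = [8, 8, 3, 6, 8, 2]
Step 2: Midrank |d_i| (ties get averaged ranks).
ranks: |8|->5, |8|->5, |3|->2, |6|->3, |8|->5, |2|->1
Step 3: Attach original signs; sum ranks with positive sign and with negative sign.
W+ = 2 + 3 + 5 = 10
W- = 5 + 5 + 1 = 11
(Check: W+ + W- = 21 should equal n(n+1)/2 = 21.)
Step 4: Test statistic W = min(W+, W-) = 10.
Step 5: Ties in |d|, so use the tie-corrected normal approximation.
        E[W] = n(n+1)/4 = 6*7/4 = 10.5.
        Tie groups: |d|=8 (t=3); sum(t^3 - t) = 24.
        Var[W] = n(n+1)(2n+1)/24 - sum(t^3-t)/48 = 546/24 - 24/48 = 22.25.
        z = (W - E[W]) / sqrt(Var[W]) = (10 - 10.5) / 4.7170 = -0.1060.
        Two-sided p = 2*Phi(z) = 0.915583.
Step 6: alpha = 0.1. fail to reject H0.

W+ = 10, W- = 11, W = min = 10, p = 0.915583, fail to reject H0.


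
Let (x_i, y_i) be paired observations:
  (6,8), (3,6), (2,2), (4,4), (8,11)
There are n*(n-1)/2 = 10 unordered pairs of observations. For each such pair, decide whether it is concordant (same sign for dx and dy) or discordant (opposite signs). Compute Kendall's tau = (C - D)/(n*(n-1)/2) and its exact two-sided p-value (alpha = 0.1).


Step 1: Enumerate the 10 unordered pairs (i,j) with i<j and classify each by sign(x_j-x_i) * sign(y_j-y_i).
  (1,2):dx=-3,dy=-2->C; (1,3):dx=-4,dy=-6->C; (1,4):dx=-2,dy=-4->C; (1,5):dx=+2,dy=+3->C
  (2,3):dx=-1,dy=-4->C; (2,4):dx=+1,dy=-2->D; (2,5):dx=+5,dy=+5->C; (3,4):dx=+2,dy=+2->C
  (3,5):dx=+6,dy=+9->C; (4,5):dx=+4,dy=+7->C
Step 2: C = 9, D = 1, total pairs = 10.
Step 3: tau = (C - D)/(n(n-1)/2) = (9 - 1)/10 = 0.800000.
Step 4: Exact two-sided p-value (enumerate n! = 120 permutations of y under H0): p = 0.083333.
Step 5: alpha = 0.1. reject H0.

tau_b = 0.8000 (C=9, D=1), p = 0.083333, reject H0.


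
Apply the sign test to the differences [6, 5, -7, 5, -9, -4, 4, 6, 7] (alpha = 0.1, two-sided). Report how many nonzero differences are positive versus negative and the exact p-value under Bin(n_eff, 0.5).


Step 1: Discard zero differences. Original n = 9; n_eff = number of nonzero differences = 9.
Nonzero differences (with sign): +6, +5, -7, +5, -9, -4, +4, +6, +7
Step 2: Count signs: positive = 6, negative = 3.
Step 3: Under H0: P(positive) = 0.5, so the number of positives S ~ Bin(9, 0.5).
Step 4: Two-sided exact p-value = sum of Bin(9,0.5) probabilities at or below the observed probability = 0.507812.
Step 5: alpha = 0.1. fail to reject H0.

n_eff = 9, pos = 6, neg = 3, p = 0.507812, fail to reject H0.


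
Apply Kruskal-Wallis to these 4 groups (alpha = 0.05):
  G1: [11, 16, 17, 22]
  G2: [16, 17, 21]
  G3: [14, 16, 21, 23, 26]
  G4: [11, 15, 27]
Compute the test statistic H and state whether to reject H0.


Step 1: Combine all N = 15 observations and assign midranks.
sorted (value, group, rank): (11,G1,1.5), (11,G4,1.5), (14,G3,3), (15,G4,4), (16,G1,6), (16,G2,6), (16,G3,6), (17,G1,8.5), (17,G2,8.5), (21,G2,10.5), (21,G3,10.5), (22,G1,12), (23,G3,13), (26,G3,14), (27,G4,15)
Step 2: Sum ranks within each group.
R_1 = 28 (n_1 = 4)
R_2 = 25 (n_2 = 3)
R_3 = 46.5 (n_3 = 5)
R_4 = 20.5 (n_4 = 3)
Step 3: H = 12/(N(N+1)) * sum(R_i^2/n_i) - 3(N+1)
     = 12/(15*16) * (28^2/4 + 25^2/3 + 46.5^2/5 + 20.5^2/3) - 3*16
     = 0.050000 * 976.867 - 48
     = 0.843333.
Step 4: Ties present; correction factor C = 1 - 42/(15^3 - 15) = 0.987500. Corrected H = 0.843333 / 0.987500 = 0.854008.
Step 5: Under H0, H ~ chi^2(3); p-value = 0.836510.
Step 6: alpha = 0.05. fail to reject H0.

H = 0.8540, df = 3, p = 0.836510, fail to reject H0.


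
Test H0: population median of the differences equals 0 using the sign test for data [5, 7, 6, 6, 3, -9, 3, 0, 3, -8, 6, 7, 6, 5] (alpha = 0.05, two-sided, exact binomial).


Step 1: Discard zero differences. Original n = 14; n_eff = number of nonzero differences = 13.
Nonzero differences (with sign): +5, +7, +6, +6, +3, -9, +3, +3, -8, +6, +7, +6, +5
Step 2: Count signs: positive = 11, negative = 2.
Step 3: Under H0: P(positive) = 0.5, so the number of positives S ~ Bin(13, 0.5).
Step 4: Two-sided exact p-value = sum of Bin(13,0.5) probabilities at or below the observed probability = 0.022461.
Step 5: alpha = 0.05. reject H0.

n_eff = 13, pos = 11, neg = 2, p = 0.022461, reject H0.


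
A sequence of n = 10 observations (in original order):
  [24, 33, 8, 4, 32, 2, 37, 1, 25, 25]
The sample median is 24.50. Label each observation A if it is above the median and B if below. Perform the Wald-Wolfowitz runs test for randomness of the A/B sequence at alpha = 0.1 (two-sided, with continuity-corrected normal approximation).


Step 1: Compute median = 24.50; label A = above, B = below.
Labels in order: BABBABABAA  (n_A = 5, n_B = 5)
Step 2: Count runs R = 8.
Step 3: Under H0 (random ordering), E[R] = 2*n_A*n_B/(n_A+n_B) + 1 = 2*5*5/10 + 1 = 6.0000.
        Var[R] = 2*n_A*n_B*(2*n_A*n_B - n_A - n_B) / ((n_A+n_B)^2 * (n_A+n_B-1)) = 2000/900 = 2.2222.
        SD[R] = 1.4907.
Step 4: Continuity-corrected z = (R - 0.5 - E[R]) / SD[R] = (8 - 0.5 - 6.0000) / 1.4907 = 1.0062.
Step 5: Two-sided p-value via normal approximation = 2*(1 - Phi(|z|)) = 0.314305.
Step 6: alpha = 0.1. fail to reject H0.

R = 8, z = 1.0062, p = 0.314305, fail to reject H0.


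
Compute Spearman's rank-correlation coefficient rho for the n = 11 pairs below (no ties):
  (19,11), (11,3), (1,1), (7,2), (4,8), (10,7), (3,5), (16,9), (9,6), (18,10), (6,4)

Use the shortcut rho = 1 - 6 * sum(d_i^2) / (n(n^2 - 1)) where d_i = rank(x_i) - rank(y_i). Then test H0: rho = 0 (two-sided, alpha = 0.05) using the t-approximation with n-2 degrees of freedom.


Step 1: Rank x and y separately (midranks; no ties here).
rank(x): 19->11, 11->8, 1->1, 7->5, 4->3, 10->7, 3->2, 16->9, 9->6, 18->10, 6->4
rank(y): 11->11, 3->3, 1->1, 2->2, 8->8, 7->7, 5->5, 9->9, 6->6, 10->10, 4->4
Step 2: d_i = R_x(i) - R_y(i); compute d_i^2.
  (11-11)^2=0, (8-3)^2=25, (1-1)^2=0, (5-2)^2=9, (3-8)^2=25, (7-7)^2=0, (2-5)^2=9, (9-9)^2=0, (6-6)^2=0, (10-10)^2=0, (4-4)^2=0
sum(d^2) = 68.
Step 3: rho = 1 - 6*68 / (11*(11^2 - 1)) = 1 - 408/1320 = 0.690909.
Step 4: Under H0, t = rho * sqrt((n-2)/(1-rho^2)) = 2.8671 ~ t(9).
Step 5: Two-sided p-value from the t-distribution with 9 df = 0.018565.
Step 6: alpha = 0.05. reject H0.

rho = 0.6909, p = 0.018565, reject H0 at alpha = 0.05.


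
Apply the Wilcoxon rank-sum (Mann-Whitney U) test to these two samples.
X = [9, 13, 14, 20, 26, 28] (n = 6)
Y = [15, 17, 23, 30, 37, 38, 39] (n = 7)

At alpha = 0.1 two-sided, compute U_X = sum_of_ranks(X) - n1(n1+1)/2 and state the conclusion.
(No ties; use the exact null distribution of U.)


Step 1: Combine and sort all 13 observations; assign midranks.
sorted (value, group): (9,X), (13,X), (14,X), (15,Y), (17,Y), (20,X), (23,Y), (26,X), (28,X), (30,Y), (37,Y), (38,Y), (39,Y)
ranks: 9->1, 13->2, 14->3, 15->4, 17->5, 20->6, 23->7, 26->8, 28->9, 30->10, 37->11, 38->12, 39->13
Step 2: Rank sum for X: R1 = 1 + 2 + 3 + 6 + 8 + 9 = 29.
Step 3: U_X = R1 - n1(n1+1)/2 = 29 - 6*7/2 = 29 - 21 = 8.
       U_Y = n1*n2 - U_X = 42 - 8 = 34.
Step 4: No ties, so the exact null distribution of U (based on enumerating the C(13,6) = 1716 equally likely rank assignments) gives the two-sided p-value.
Step 5: p-value = 0.073427; compare to alpha = 0.1. reject H0.

U_X = 8, p = 0.073427, reject H0 at alpha = 0.1.


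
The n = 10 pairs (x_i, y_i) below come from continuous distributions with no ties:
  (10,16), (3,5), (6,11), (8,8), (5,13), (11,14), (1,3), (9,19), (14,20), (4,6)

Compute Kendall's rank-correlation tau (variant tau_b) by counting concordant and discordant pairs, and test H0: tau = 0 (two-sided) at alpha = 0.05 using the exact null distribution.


Step 1: Enumerate the 45 unordered pairs (i,j) with i<j and classify each by sign(x_j-x_i) * sign(y_j-y_i).
  (1,2):dx=-7,dy=-11->C; (1,3):dx=-4,dy=-5->C; (1,4):dx=-2,dy=-8->C; (1,5):dx=-5,dy=-3->C
  (1,6):dx=+1,dy=-2->D; (1,7):dx=-9,dy=-13->C; (1,8):dx=-1,dy=+3->D; (1,9):dx=+4,dy=+4->C
  (1,10):dx=-6,dy=-10->C; (2,3):dx=+3,dy=+6->C; (2,4):dx=+5,dy=+3->C; (2,5):dx=+2,dy=+8->C
  (2,6):dx=+8,dy=+9->C; (2,7):dx=-2,dy=-2->C; (2,8):dx=+6,dy=+14->C; (2,9):dx=+11,dy=+15->C
  (2,10):dx=+1,dy=+1->C; (3,4):dx=+2,dy=-3->D; (3,5):dx=-1,dy=+2->D; (3,6):dx=+5,dy=+3->C
  (3,7):dx=-5,dy=-8->C; (3,8):dx=+3,dy=+8->C; (3,9):dx=+8,dy=+9->C; (3,10):dx=-2,dy=-5->C
  (4,5):dx=-3,dy=+5->D; (4,6):dx=+3,dy=+6->C; (4,7):dx=-7,dy=-5->C; (4,8):dx=+1,dy=+11->C
  (4,9):dx=+6,dy=+12->C; (4,10):dx=-4,dy=-2->C; (5,6):dx=+6,dy=+1->C; (5,7):dx=-4,dy=-10->C
  (5,8):dx=+4,dy=+6->C; (5,9):dx=+9,dy=+7->C; (5,10):dx=-1,dy=-7->C; (6,7):dx=-10,dy=-11->C
  (6,8):dx=-2,dy=+5->D; (6,9):dx=+3,dy=+6->C; (6,10):dx=-7,dy=-8->C; (7,8):dx=+8,dy=+16->C
  (7,9):dx=+13,dy=+17->C; (7,10):dx=+3,dy=+3->C; (8,9):dx=+5,dy=+1->C; (8,10):dx=-5,dy=-13->C
  (9,10):dx=-10,dy=-14->C
Step 2: C = 39, D = 6, total pairs = 45.
Step 3: tau = (C - D)/(n(n-1)/2) = (39 - 6)/45 = 0.733333.
Step 4: Exact two-sided p-value (enumerate n! = 3628800 permutations of y under H0): p = 0.002213.
Step 5: alpha = 0.05. reject H0.

tau_b = 0.7333 (C=39, D=6), p = 0.002213, reject H0.


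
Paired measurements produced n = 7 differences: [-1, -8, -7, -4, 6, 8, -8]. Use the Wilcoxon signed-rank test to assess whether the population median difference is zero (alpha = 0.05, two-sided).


Step 1: Drop any zero differences (none here) and take |d_i|.
|d| = [1, 8, 7, 4, 6, 8, 8]
Step 2: Midrank |d_i| (ties get averaged ranks).
ranks: |1|->1, |8|->6, |7|->4, |4|->2, |6|->3, |8|->6, |8|->6
Step 3: Attach original signs; sum ranks with positive sign and with negative sign.
W+ = 3 + 6 = 9
W- = 1 + 6 + 4 + 2 + 6 = 19
(Check: W+ + W- = 28 should equal n(n+1)/2 = 28.)
Step 4: Test statistic W = min(W+, W-) = 9.
Step 5: Ties in |d|, so use the tie-corrected normal approximation.
        E[W] = n(n+1)/4 = 7*8/4 = 14.
        Tie groups: |d|=8 (t=3); sum(t^3 - t) = 24.
        Var[W] = n(n+1)(2n+1)/24 - sum(t^3-t)/48 = 840/24 - 24/48 = 34.5.
        z = (W - E[W]) / sqrt(Var[W]) = (9 - 14) / 5.8737 = -0.8513.
        Two-sided p = 2*Phi(z) = 0.394627.
Step 6: alpha = 0.05. fail to reject H0.

W+ = 9, W- = 19, W = min = 9, p = 0.394627, fail to reject H0.


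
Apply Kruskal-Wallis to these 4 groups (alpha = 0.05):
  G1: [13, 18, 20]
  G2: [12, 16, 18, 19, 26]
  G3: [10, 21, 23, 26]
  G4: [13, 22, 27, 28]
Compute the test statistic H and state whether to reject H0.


Step 1: Combine all N = 16 observations and assign midranks.
sorted (value, group, rank): (10,G3,1), (12,G2,2), (13,G1,3.5), (13,G4,3.5), (16,G2,5), (18,G1,6.5), (18,G2,6.5), (19,G2,8), (20,G1,9), (21,G3,10), (22,G4,11), (23,G3,12), (26,G2,13.5), (26,G3,13.5), (27,G4,15), (28,G4,16)
Step 2: Sum ranks within each group.
R_1 = 19 (n_1 = 3)
R_2 = 35 (n_2 = 5)
R_3 = 36.5 (n_3 = 4)
R_4 = 45.5 (n_4 = 4)
Step 3: H = 12/(N(N+1)) * sum(R_i^2/n_i) - 3(N+1)
     = 12/(16*17) * (19^2/3 + 35^2/5 + 36.5^2/4 + 45.5^2/4) - 3*17
     = 0.044118 * 1215.96 - 51
     = 2.645221.
Step 4: Ties present; correction factor C = 1 - 18/(16^3 - 16) = 0.995588. Corrected H = 2.645221 / 0.995588 = 2.656942.
Step 5: Under H0, H ~ chi^2(3); p-value = 0.447594.
Step 6: alpha = 0.05. fail to reject H0.

H = 2.6569, df = 3, p = 0.447594, fail to reject H0.


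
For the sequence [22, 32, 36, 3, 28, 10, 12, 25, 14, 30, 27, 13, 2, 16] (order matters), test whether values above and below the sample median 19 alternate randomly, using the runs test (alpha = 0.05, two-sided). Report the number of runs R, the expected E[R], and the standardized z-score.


Step 1: Compute median = 19; label A = above, B = below.
Labels in order: AAABABBABAABBB  (n_A = 7, n_B = 7)
Step 2: Count runs R = 8.
Step 3: Under H0 (random ordering), E[R] = 2*n_A*n_B/(n_A+n_B) + 1 = 2*7*7/14 + 1 = 8.0000.
        Var[R] = 2*n_A*n_B*(2*n_A*n_B - n_A - n_B) / ((n_A+n_B)^2 * (n_A+n_B-1)) = 8232/2548 = 3.2308.
        SD[R] = 1.7974.
Step 4: R = E[R], so z = 0 with no continuity correction.
Step 5: Two-sided p-value via normal approximation = 2*(1 - Phi(|z|)) = 1.000000.
Step 6: alpha = 0.05. fail to reject H0.

R = 8, z = 0.0000, p = 1.000000, fail to reject H0.


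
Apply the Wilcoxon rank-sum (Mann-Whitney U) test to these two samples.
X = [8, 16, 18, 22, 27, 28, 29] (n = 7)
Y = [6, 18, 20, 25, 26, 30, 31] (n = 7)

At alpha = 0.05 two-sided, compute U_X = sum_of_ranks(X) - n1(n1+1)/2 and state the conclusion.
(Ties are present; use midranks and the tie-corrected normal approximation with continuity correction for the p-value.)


Step 1: Combine and sort all 14 observations; assign midranks.
sorted (value, group): (6,Y), (8,X), (16,X), (18,X), (18,Y), (20,Y), (22,X), (25,Y), (26,Y), (27,X), (28,X), (29,X), (30,Y), (31,Y)
ranks: 6->1, 8->2, 16->3, 18->4.5, 18->4.5, 20->6, 22->7, 25->8, 26->9, 27->10, 28->11, 29->12, 30->13, 31->14
Step 2: Rank sum for X: R1 = 2 + 3 + 4.5 + 7 + 10 + 11 + 12 = 49.5.
Step 3: U_X = R1 - n1(n1+1)/2 = 49.5 - 7*8/2 = 49.5 - 28 = 21.5.
       U_Y = n1*n2 - U_X = 49 - 21.5 = 27.5.
Step 4: Ties are present, so use the tie-corrected normal approximation (with continuity correction) for the p-value.
Step 5: p-value = 0.749128; compare to alpha = 0.05. fail to reject H0.

U_X = 21.5, p = 0.749128, fail to reject H0 at alpha = 0.05.


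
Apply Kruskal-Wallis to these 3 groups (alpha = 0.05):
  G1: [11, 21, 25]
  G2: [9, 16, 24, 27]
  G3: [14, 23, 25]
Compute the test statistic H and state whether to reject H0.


Step 1: Combine all N = 10 observations and assign midranks.
sorted (value, group, rank): (9,G2,1), (11,G1,2), (14,G3,3), (16,G2,4), (21,G1,5), (23,G3,6), (24,G2,7), (25,G1,8.5), (25,G3,8.5), (27,G2,10)
Step 2: Sum ranks within each group.
R_1 = 15.5 (n_1 = 3)
R_2 = 22 (n_2 = 4)
R_3 = 17.5 (n_3 = 3)
Step 3: H = 12/(N(N+1)) * sum(R_i^2/n_i) - 3(N+1)
     = 12/(10*11) * (15.5^2/3 + 22^2/4 + 17.5^2/3) - 3*11
     = 0.109091 * 303.167 - 33
     = 0.072727.
Step 4: Ties present; correction factor C = 1 - 6/(10^3 - 10) = 0.993939. Corrected H = 0.072727 / 0.993939 = 0.073171.
Step 5: Under H0, H ~ chi^2(2); p-value = 0.964076.
Step 6: alpha = 0.05. fail to reject H0.

H = 0.0732, df = 2, p = 0.964076, fail to reject H0.


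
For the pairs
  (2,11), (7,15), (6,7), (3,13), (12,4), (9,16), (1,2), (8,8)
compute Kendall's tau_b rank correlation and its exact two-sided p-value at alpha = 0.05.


Step 1: Enumerate the 28 unordered pairs (i,j) with i<j and classify each by sign(x_j-x_i) * sign(y_j-y_i).
  (1,2):dx=+5,dy=+4->C; (1,3):dx=+4,dy=-4->D; (1,4):dx=+1,dy=+2->C; (1,5):dx=+10,dy=-7->D
  (1,6):dx=+7,dy=+5->C; (1,7):dx=-1,dy=-9->C; (1,8):dx=+6,dy=-3->D; (2,3):dx=-1,dy=-8->C
  (2,4):dx=-4,dy=-2->C; (2,5):dx=+5,dy=-11->D; (2,6):dx=+2,dy=+1->C; (2,7):dx=-6,dy=-13->C
  (2,8):dx=+1,dy=-7->D; (3,4):dx=-3,dy=+6->D; (3,5):dx=+6,dy=-3->D; (3,6):dx=+3,dy=+9->C
  (3,7):dx=-5,dy=-5->C; (3,8):dx=+2,dy=+1->C; (4,5):dx=+9,dy=-9->D; (4,6):dx=+6,dy=+3->C
  (4,7):dx=-2,dy=-11->C; (4,8):dx=+5,dy=-5->D; (5,6):dx=-3,dy=+12->D; (5,7):dx=-11,dy=-2->C
  (5,8):dx=-4,dy=+4->D; (6,7):dx=-8,dy=-14->C; (6,8):dx=-1,dy=-8->C; (7,8):dx=+7,dy=+6->C
Step 2: C = 17, D = 11, total pairs = 28.
Step 3: tau = (C - D)/(n(n-1)/2) = (17 - 11)/28 = 0.214286.
Step 4: Exact two-sided p-value (enumerate n! = 40320 permutations of y under H0): p = 0.548413.
Step 5: alpha = 0.05. fail to reject H0.

tau_b = 0.2143 (C=17, D=11), p = 0.548413, fail to reject H0.


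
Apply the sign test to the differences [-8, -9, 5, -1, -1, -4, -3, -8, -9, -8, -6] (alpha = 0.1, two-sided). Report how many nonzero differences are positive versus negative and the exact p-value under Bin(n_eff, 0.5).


Step 1: Discard zero differences. Original n = 11; n_eff = number of nonzero differences = 11.
Nonzero differences (with sign): -8, -9, +5, -1, -1, -4, -3, -8, -9, -8, -6
Step 2: Count signs: positive = 1, negative = 10.
Step 3: Under H0: P(positive) = 0.5, so the number of positives S ~ Bin(11, 0.5).
Step 4: Two-sided exact p-value = sum of Bin(11,0.5) probabilities at or below the observed probability = 0.011719.
Step 5: alpha = 0.1. reject H0.

n_eff = 11, pos = 1, neg = 10, p = 0.011719, reject H0.


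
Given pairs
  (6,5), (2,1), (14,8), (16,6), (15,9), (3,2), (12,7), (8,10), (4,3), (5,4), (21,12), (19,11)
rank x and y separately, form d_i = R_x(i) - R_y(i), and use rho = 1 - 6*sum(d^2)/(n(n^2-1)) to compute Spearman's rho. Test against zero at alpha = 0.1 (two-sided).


Step 1: Rank x and y separately (midranks; no ties here).
rank(x): 6->5, 2->1, 14->8, 16->10, 15->9, 3->2, 12->7, 8->6, 4->3, 5->4, 21->12, 19->11
rank(y): 5->5, 1->1, 8->8, 6->6, 9->9, 2->2, 7->7, 10->10, 3->3, 4->4, 12->12, 11->11
Step 2: d_i = R_x(i) - R_y(i); compute d_i^2.
  (5-5)^2=0, (1-1)^2=0, (8-8)^2=0, (10-6)^2=16, (9-9)^2=0, (2-2)^2=0, (7-7)^2=0, (6-10)^2=16, (3-3)^2=0, (4-4)^2=0, (12-12)^2=0, (11-11)^2=0
sum(d^2) = 32.
Step 3: rho = 1 - 6*32 / (12*(12^2 - 1)) = 1 - 192/1716 = 0.888112.
Step 4: Under H0, t = rho * sqrt((n-2)/(1-rho^2)) = 6.1103 ~ t(10).
Step 5: Two-sided p-value from the t-distribution with 10 df = 0.000114.
Step 6: alpha = 0.1. reject H0.

rho = 0.8881, p = 0.000114, reject H0 at alpha = 0.1.


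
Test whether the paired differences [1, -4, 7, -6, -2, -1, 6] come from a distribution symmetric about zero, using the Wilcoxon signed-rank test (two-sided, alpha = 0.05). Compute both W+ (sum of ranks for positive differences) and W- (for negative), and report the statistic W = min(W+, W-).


Step 1: Drop any zero differences (none here) and take |d_i|.
|d| = [1, 4, 7, 6, 2, 1, 6]
Step 2: Midrank |d_i| (ties get averaged ranks).
ranks: |1|->1.5, |4|->4, |7|->7, |6|->5.5, |2|->3, |1|->1.5, |6|->5.5
Step 3: Attach original signs; sum ranks with positive sign and with negative sign.
W+ = 1.5 + 7 + 5.5 = 14
W- = 4 + 5.5 + 3 + 1.5 = 14
(Check: W+ + W- = 28 should equal n(n+1)/2 = 28.)
Step 4: Test statistic W = min(W+, W-) = 14.
Step 5: Ties in |d|, so use the tie-corrected normal approximation.
        E[W] = n(n+1)/4 = 7*8/4 = 14.
        Tie groups: |d|=1 (t=2), |d|=6 (t=2); sum(t^3 - t) = 12.
        Var[W] = n(n+1)(2n+1)/24 - sum(t^3-t)/48 = 840/24 - 12/48 = 34.75.
        z = (W - E[W]) / sqrt(Var[W]) = (14 - 14) / 5.8949 = 0.0000.
        Two-sided p = 2*Phi(z) = 1.000000.
Step 6: alpha = 0.05. fail to reject H0.

W+ = 14, W- = 14, W = min = 14, p = 1.000000, fail to reject H0.


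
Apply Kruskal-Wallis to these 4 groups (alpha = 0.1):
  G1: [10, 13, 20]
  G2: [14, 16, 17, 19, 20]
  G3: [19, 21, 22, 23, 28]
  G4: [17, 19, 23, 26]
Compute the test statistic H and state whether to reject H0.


Step 1: Combine all N = 17 observations and assign midranks.
sorted (value, group, rank): (10,G1,1), (13,G1,2), (14,G2,3), (16,G2,4), (17,G2,5.5), (17,G4,5.5), (19,G2,8), (19,G3,8), (19,G4,8), (20,G1,10.5), (20,G2,10.5), (21,G3,12), (22,G3,13), (23,G3,14.5), (23,G4,14.5), (26,G4,16), (28,G3,17)
Step 2: Sum ranks within each group.
R_1 = 13.5 (n_1 = 3)
R_2 = 31 (n_2 = 5)
R_3 = 64.5 (n_3 = 5)
R_4 = 44 (n_4 = 4)
Step 3: H = 12/(N(N+1)) * sum(R_i^2/n_i) - 3(N+1)
     = 12/(17*18) * (13.5^2/3 + 31^2/5 + 64.5^2/5 + 44^2/4) - 3*18
     = 0.039216 * 1569 - 54
     = 7.529412.
Step 4: Ties present; correction factor C = 1 - 42/(17^3 - 17) = 0.991422. Corrected H = 7.529412 / 0.991422 = 7.594561.
Step 5: Under H0, H ~ chi^2(3); p-value = 0.055178.
Step 6: alpha = 0.1. reject H0.

H = 7.5946, df = 3, p = 0.055178, reject H0.


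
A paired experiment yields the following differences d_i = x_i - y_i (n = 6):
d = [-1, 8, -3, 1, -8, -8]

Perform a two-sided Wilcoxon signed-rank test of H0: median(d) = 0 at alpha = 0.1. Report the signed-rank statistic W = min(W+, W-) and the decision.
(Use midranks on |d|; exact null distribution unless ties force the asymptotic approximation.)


Step 1: Drop any zero differences (none here) and take |d_i|.
|d| = [1, 8, 3, 1, 8, 8]
Step 2: Midrank |d_i| (ties get averaged ranks).
ranks: |1|->1.5, |8|->5, |3|->3, |1|->1.5, |8|->5, |8|->5
Step 3: Attach original signs; sum ranks with positive sign and with negative sign.
W+ = 5 + 1.5 = 6.5
W- = 1.5 + 3 + 5 + 5 = 14.5
(Check: W+ + W- = 21 should equal n(n+1)/2 = 21.)
Step 4: Test statistic W = min(W+, W-) = 6.5.
Step 5: Ties in |d|, so use the tie-corrected normal approximation.
        E[W] = n(n+1)/4 = 6*7/4 = 10.5.
        Tie groups: |d|=1 (t=2), |d|=8 (t=3); sum(t^3 - t) = 30.
        Var[W] = n(n+1)(2n+1)/24 - sum(t^3-t)/48 = 546/24 - 30/48 = 22.125.
        z = (W - E[W]) / sqrt(Var[W]) = (6.5 - 10.5) / 4.7037 = -0.8504.
        Two-sided p = 2*Phi(z) = 0.395108.
Step 6: alpha = 0.1. fail to reject H0.

W+ = 6.5, W- = 14.5, W = min = 6.5, p = 0.395108, fail to reject H0.


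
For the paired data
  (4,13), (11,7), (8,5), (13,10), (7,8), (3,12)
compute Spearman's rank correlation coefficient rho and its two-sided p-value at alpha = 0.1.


Step 1: Rank x and y separately (midranks; no ties here).
rank(x): 4->2, 11->5, 8->4, 13->6, 7->3, 3->1
rank(y): 13->6, 7->2, 5->1, 10->4, 8->3, 12->5
Step 2: d_i = R_x(i) - R_y(i); compute d_i^2.
  (2-6)^2=16, (5-2)^2=9, (4-1)^2=9, (6-4)^2=4, (3-3)^2=0, (1-5)^2=16
sum(d^2) = 54.
Step 3: rho = 1 - 6*54 / (6*(6^2 - 1)) = 1 - 324/210 = -0.542857.
Step 4: Under H0, t = rho * sqrt((n-2)/(1-rho^2)) = -1.2928 ~ t(4).
Step 5: Two-sided p-value from the t-distribution with 4 df = 0.265703.
Step 6: alpha = 0.1. fail to reject H0.

rho = -0.5429, p = 0.265703, fail to reject H0 at alpha = 0.1.


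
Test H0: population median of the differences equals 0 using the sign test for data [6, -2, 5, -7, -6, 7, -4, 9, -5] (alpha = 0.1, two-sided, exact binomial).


Step 1: Discard zero differences. Original n = 9; n_eff = number of nonzero differences = 9.
Nonzero differences (with sign): +6, -2, +5, -7, -6, +7, -4, +9, -5
Step 2: Count signs: positive = 4, negative = 5.
Step 3: Under H0: P(positive) = 0.5, so the number of positives S ~ Bin(9, 0.5).
Step 4: Two-sided exact p-value = sum of Bin(9,0.5) probabilities at or below the observed probability = 1.000000.
Step 5: alpha = 0.1. fail to reject H0.

n_eff = 9, pos = 4, neg = 5, p = 1.000000, fail to reject H0.


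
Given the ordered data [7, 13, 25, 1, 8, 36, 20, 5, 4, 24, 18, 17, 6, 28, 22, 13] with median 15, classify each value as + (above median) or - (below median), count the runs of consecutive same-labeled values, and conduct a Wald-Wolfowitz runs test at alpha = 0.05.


Step 1: Compute median = 15; label A = above, B = below.
Labels in order: BBABBAABBAAABAAB  (n_A = 8, n_B = 8)
Step 2: Count runs R = 9.
Step 3: Under H0 (random ordering), E[R] = 2*n_A*n_B/(n_A+n_B) + 1 = 2*8*8/16 + 1 = 9.0000.
        Var[R] = 2*n_A*n_B*(2*n_A*n_B - n_A - n_B) / ((n_A+n_B)^2 * (n_A+n_B-1)) = 14336/3840 = 3.7333.
        SD[R] = 1.9322.
Step 4: R = E[R], so z = 0 with no continuity correction.
Step 5: Two-sided p-value via normal approximation = 2*(1 - Phi(|z|)) = 1.000000.
Step 6: alpha = 0.05. fail to reject H0.

R = 9, z = 0.0000, p = 1.000000, fail to reject H0.


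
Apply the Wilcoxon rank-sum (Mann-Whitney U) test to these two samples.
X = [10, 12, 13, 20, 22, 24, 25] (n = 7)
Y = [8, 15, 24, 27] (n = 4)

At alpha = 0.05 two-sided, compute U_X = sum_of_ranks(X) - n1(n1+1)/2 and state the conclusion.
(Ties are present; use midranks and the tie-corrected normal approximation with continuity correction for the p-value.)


Step 1: Combine and sort all 11 observations; assign midranks.
sorted (value, group): (8,Y), (10,X), (12,X), (13,X), (15,Y), (20,X), (22,X), (24,X), (24,Y), (25,X), (27,Y)
ranks: 8->1, 10->2, 12->3, 13->4, 15->5, 20->6, 22->7, 24->8.5, 24->8.5, 25->10, 27->11
Step 2: Rank sum for X: R1 = 2 + 3 + 4 + 6 + 7 + 8.5 + 10 = 40.5.
Step 3: U_X = R1 - n1(n1+1)/2 = 40.5 - 7*8/2 = 40.5 - 28 = 12.5.
       U_Y = n1*n2 - U_X = 28 - 12.5 = 15.5.
Step 4: Ties are present, so use the tie-corrected normal approximation (with continuity correction) for the p-value.
Step 5: p-value = 0.849769; compare to alpha = 0.05. fail to reject H0.

U_X = 12.5, p = 0.849769, fail to reject H0 at alpha = 0.05.
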